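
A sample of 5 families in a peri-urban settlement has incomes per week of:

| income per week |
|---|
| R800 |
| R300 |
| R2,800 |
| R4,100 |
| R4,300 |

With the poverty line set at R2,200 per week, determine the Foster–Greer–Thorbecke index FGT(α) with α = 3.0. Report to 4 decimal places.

0.1804

Poor units: R300, R800 (q = 2 of N = 5).
Shortfall ratios: (2200−300)/2200 = 0.8636; (2200−800)/2200 = 0.6364.
Raised to α = 3.0: 0.64416; 0.25770.
Sum = 0.901860; FGT(3.0) = 0.901860 / 5 = 0.1804.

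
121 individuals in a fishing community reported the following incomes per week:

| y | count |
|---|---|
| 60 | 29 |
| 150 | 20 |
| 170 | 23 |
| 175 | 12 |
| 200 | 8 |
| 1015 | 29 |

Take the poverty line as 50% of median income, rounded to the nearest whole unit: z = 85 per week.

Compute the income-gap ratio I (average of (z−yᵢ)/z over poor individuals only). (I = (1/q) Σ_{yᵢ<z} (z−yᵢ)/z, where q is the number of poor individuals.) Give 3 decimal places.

0.294

Below z: 29×60 (q = 29 of N = 121).
Shortfall ratios (z−y)/z: 0.2941 (×29); sum = 8.529412.
The income-gap ratio divides by q (the poor only): 8.529412 / 29 = 0.294.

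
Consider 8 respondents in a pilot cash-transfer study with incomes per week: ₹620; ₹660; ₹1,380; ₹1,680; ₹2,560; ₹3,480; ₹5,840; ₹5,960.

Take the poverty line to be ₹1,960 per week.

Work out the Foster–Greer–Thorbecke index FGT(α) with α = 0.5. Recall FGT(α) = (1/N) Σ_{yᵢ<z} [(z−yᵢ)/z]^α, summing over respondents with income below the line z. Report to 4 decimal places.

Below the line: ₹620, ₹660, ₹1,380, ₹1,680 (q = 4 of N = 8).
Relative gaps: (1960−620)/1960 = 0.6837; (1960−660)/1960 = 0.6633; (1960−1380)/1960 = 0.2959; (1960−1680)/1960 = 0.1429.
Raised to α = 0.5: 0.82685; 0.81441; 0.54398; 0.37796.
Sum = 2.563205; FGT(0.5) = 2.563205 / 8 = 0.3204.

0.3204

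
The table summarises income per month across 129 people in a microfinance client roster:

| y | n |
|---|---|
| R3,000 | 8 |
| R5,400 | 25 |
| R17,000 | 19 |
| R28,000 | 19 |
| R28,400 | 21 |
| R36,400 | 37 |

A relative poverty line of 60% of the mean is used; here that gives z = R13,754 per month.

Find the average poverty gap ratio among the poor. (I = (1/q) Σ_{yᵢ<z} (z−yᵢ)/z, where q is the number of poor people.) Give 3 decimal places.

0.650

Incomes under z: 8×R3,000, 25×R5,400 (q = 33 of N = 129).
Shortfall ratios (z−y)/z: 0.7819 (×8), 0.6074 (×25); sum = 21.439727.
The income-gap ratio divides by q (the poor only): 21.439727 / 33 = 0.650.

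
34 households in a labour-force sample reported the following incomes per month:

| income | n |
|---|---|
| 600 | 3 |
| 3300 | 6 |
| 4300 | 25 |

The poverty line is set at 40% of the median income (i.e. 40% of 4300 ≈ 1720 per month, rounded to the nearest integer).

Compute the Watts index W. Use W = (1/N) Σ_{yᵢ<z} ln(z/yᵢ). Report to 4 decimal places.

0.0929

Poor units: 3×600 (q = 3 of N = 34).
Log shortfalls: ln(1720/600) = 1.0531 (×3).
W = 3.159450 / 34 = 0.0929.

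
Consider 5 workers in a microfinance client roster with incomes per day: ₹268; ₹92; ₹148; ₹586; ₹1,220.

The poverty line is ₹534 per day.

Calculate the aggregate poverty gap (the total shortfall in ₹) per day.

Poor units: ₹92, ₹148, ₹268 (q = 3 of N = 5).
Individual gaps: 534−92 = 442; 534−148 = 386; 534−268 = 266.
Aggregate gap = ₹1,094.

₹1,094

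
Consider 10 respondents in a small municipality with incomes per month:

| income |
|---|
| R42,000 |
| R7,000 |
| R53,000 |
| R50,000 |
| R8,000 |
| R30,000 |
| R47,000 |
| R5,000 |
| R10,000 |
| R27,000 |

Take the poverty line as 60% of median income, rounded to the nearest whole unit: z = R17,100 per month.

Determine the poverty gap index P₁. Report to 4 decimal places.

Below the line: R5,000, R7,000, R8,000, R10,000 (q = 4 of N = 10).
Relative gaps: (17100−5000)/17100 = 0.7076; (17100−7000)/17100 = 0.5906; (17100−8000)/17100 = 0.5322; (17100−10000)/17100 = 0.4152.
Sum of shortfalls = 2.245614; P₁ averages over all N: 2.245614 / 10 = 0.2246.

0.2246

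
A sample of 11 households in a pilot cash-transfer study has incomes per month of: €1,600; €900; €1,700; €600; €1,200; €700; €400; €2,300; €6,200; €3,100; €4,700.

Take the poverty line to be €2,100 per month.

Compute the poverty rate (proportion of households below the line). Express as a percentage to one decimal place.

7 of the 11 households have income below €2,100.
H = 7/11 = 63.6%.

63.6%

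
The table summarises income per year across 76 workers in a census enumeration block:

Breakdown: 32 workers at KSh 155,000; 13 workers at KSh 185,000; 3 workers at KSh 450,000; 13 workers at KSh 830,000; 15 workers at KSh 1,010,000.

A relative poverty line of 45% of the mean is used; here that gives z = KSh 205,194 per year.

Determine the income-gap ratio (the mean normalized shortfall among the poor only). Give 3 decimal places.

Below the line: 32×KSh 155,000, 13×KSh 185,000 (q = 45 of N = 76).
Shortfall ratios (z−y)/z: 0.2446 (×32), 0.0984 (×13); sum = 9.107138.
The income-gap ratio divides by q (the poor only): 9.107138 / 45 = 0.202.

0.202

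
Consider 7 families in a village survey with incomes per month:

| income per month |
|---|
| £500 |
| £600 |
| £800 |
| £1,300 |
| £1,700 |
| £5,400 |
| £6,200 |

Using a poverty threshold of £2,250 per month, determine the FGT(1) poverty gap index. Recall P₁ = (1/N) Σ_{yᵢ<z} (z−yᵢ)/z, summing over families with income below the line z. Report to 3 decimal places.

Incomes under z: £500, £600, £800, £1,300, £1,700 (q = 5 of N = 7).
Shortfall ratios: (2250−500)/2250 = 0.7778; (2250−600)/2250 = 0.7333; (2250−800)/2250 = 0.6444; (2250−1300)/2250 = 0.4222; (2250−1700)/2250 = 0.2444.
Σ = 2.822222. Dividing by the full population N = 7 gives P₁ = 0.403.

0.403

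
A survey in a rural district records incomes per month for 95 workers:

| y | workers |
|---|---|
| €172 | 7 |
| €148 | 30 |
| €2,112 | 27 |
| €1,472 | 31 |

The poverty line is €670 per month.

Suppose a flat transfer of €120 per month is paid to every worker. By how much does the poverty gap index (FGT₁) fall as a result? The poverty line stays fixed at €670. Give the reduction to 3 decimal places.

Before: below the line — 30×€148, 7×€172; poverty gap index (FGT₁) = 0.30080.
After the €120 transfer: below the line — 30×€268, 7×€292; poverty gap index (FGT₁) = 0.23104.
Reduction = 0.30080 − 0.23104 = 0.070.

0.070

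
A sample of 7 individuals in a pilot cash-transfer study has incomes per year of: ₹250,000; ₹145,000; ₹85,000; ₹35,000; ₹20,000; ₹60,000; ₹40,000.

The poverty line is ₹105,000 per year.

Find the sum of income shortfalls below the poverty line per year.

Incomes under z: ₹20,000, ₹35,000, ₹40,000, ₹60,000, ₹85,000 (q = 5 of N = 7).
Individual gaps: 105000−20000 = 85000; 105000−35000 = 70000; 105000−40000 = 65000; 105000−60000 = 45000; 105000−85000 = 20000.
Aggregate gap = ₹285,000.

₹285,000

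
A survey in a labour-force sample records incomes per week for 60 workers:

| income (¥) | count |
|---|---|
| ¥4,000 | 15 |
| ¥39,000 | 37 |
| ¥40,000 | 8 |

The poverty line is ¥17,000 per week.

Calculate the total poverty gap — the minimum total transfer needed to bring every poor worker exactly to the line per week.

¥195,000

Below the line: 15×¥4,000 (q = 15 of N = 60).
Individual gaps: 15×(17000−4000) = 195000.
Aggregate gap = ¥195,000.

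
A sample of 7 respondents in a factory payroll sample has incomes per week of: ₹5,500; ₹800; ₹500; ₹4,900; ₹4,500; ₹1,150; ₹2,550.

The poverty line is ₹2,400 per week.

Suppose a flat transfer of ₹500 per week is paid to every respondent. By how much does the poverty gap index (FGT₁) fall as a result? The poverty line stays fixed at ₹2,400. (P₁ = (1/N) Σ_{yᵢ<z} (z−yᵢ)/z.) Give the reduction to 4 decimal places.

Before: below the line — ₹500, ₹800, ₹1,150; poverty gap index (FGT₁) = 0.282738.
After the ₹500 transfer: below the line — ₹1,000, ₹1,300, ₹1,650; poverty gap index (FGT₁) = 0.193452.
Reduction = 0.282738 − 0.193452 = 0.0893.

0.0893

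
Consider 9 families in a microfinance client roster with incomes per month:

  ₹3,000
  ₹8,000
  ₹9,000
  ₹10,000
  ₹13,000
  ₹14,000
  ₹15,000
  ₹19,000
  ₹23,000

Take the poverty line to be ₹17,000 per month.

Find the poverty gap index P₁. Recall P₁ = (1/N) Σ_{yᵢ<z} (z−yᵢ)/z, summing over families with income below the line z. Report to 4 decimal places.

Below the line: ₹3,000, ₹8,000, ₹9,000, ₹10,000, ₹13,000, ₹14,000, ₹15,000 (q = 7 of N = 9).
Relative gaps: (17000−3000)/17000 = 0.8235; (17000−8000)/17000 = 0.5294; (17000−9000)/17000 = 0.4706; (17000−10000)/17000 = 0.4118; (17000−13000)/17000 = 0.2353; (17000−14000)/17000 = 0.1765; (17000−15000)/17000 = 0.1176.
Sum of shortfalls = 2.764706; P₁ averages over all N: 2.764706 / 9 = 0.3072.

0.3072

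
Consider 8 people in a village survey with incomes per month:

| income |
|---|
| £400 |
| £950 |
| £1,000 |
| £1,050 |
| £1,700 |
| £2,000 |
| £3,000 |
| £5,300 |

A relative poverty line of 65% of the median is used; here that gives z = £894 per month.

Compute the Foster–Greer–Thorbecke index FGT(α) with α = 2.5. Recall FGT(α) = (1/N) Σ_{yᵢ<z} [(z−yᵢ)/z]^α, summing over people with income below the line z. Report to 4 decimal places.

0.0284

Below the line: £400 (q = 1 of N = 8).
Normalized shortfalls: (894−400)/894 = 0.5526.
Raised to α = 2.5: 0.22697.
Sum = 0.226973; FGT(2.5) = 0.226973 / 8 = 0.0284.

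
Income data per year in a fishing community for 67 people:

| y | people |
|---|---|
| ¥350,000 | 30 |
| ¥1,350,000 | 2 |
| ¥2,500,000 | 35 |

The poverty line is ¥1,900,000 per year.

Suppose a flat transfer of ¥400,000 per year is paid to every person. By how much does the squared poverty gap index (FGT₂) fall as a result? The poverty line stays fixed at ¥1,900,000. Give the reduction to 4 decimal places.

0.1363

Before: below the line — 30×¥350,000, 2×¥1,350,000; squared poverty gap index (FGT₂) = 0.300492.
After the ¥400,000 transfer: below the line — 30×¥750,000, 2×¥1,750,000; squared poverty gap index (FGT₂) = 0.164220.
Reduction = 0.300492 − 0.164220 = 0.1363.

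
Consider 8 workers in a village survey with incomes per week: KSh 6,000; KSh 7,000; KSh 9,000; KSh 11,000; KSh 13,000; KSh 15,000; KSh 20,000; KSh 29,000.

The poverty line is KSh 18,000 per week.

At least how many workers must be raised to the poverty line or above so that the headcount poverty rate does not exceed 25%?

6 of the 8 workers are poor, so H = 6/8 = 0.750.
A headcount ratio of at most 25% allows at most ⌊0.25 × 8⌋ = 2 poor workers.
So at least 6 − 2 = 4 must be lifted.

4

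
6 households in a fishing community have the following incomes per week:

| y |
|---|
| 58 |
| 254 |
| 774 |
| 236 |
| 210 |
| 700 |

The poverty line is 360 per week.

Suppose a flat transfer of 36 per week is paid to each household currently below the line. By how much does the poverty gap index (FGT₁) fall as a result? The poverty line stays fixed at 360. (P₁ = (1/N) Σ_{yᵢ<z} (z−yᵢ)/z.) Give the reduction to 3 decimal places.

0.067

Before: below the line — 58, 210, 236, 254; poverty gap index (FGT₁) = 0.31574.
After the 36 transfer: below the line — 94, 246, 272, 290; poverty gap index (FGT₁) = 0.24907.
Reduction = 0.31574 − 0.24907 = 0.067.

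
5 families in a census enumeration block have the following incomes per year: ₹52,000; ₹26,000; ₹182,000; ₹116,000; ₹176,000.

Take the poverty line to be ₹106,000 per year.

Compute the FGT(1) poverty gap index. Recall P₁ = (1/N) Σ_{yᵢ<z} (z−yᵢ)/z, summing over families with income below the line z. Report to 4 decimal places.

0.2528

Poor units: ₹26,000, ₹52,000 (q = 2 of N = 5).
Shortfall ratios: (106000−26000)/106000 = 0.7547; (106000−52000)/106000 = 0.5094.
Σ = 1.264151. Dividing by the full population N = 5 gives P₁ = 0.2528.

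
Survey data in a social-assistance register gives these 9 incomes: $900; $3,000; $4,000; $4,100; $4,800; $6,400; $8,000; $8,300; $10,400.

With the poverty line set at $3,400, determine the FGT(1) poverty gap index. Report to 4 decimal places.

0.0948

Incomes under z: $900, $3,000 (q = 2 of N = 9).
Normalized shortfalls: (3400−900)/3400 = 0.7353; (3400−3000)/3400 = 0.1176.
Sum of shortfalls = 0.852941; P₁ averages over all N: 0.852941 / 9 = 0.0948.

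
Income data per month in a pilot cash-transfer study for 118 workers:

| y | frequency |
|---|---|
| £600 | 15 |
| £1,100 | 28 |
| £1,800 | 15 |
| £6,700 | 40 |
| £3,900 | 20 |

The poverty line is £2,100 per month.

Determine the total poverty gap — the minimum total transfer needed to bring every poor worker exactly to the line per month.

Incomes under z: 15×£600, 28×£1,100, 15×£1,800 (q = 58 of N = 118).
Individual gaps: 15×(2100−600) = 22500; 28×(2100−1100) = 28000; 15×(2100−1800) = 4500.
Aggregate gap = £55,000.

£55,000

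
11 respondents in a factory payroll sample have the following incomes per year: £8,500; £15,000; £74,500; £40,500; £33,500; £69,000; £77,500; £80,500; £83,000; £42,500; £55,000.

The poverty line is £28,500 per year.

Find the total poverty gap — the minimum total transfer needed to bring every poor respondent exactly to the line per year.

£33,500

Below the line: £8,500, £15,000 (q = 2 of N = 11).
Individual gaps: 28500−8500 = 20000; 28500−15000 = 13500.
Aggregate gap = £33,500.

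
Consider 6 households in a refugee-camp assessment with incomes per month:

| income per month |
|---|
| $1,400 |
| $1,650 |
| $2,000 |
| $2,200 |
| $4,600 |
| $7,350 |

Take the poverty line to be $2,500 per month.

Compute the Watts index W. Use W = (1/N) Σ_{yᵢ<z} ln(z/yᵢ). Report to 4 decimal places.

Below the line: $1,400, $1,650, $2,000, $2,200 (q = 4 of N = 6).
Log gaps: ln(2500/1400) = 0.5798; ln(2500/1650) = 0.4155; ln(2500/2000) = 0.2231; ln(2500/2200) = 0.1278.
W = 1.346311 / 6 = 0.2244.

0.2244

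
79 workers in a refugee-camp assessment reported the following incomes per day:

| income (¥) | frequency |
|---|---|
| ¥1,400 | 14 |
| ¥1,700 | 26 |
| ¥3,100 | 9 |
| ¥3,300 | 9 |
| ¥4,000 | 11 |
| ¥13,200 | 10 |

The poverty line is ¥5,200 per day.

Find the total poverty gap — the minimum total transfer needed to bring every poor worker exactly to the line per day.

Below z: 14×¥1,400, 26×¥1,700, 9×¥3,100, 9×¥3,300, 11×¥4,000 (q = 69 of N = 79).
Individual gaps: 14×(5200−1400) = 53200; 26×(5200−1700) = 91000; 9×(5200−3100) = 18900; 9×(5200−3300) = 17100; 11×(5200−4000) = 13200.
Aggregate gap = ¥193,400.

¥193,400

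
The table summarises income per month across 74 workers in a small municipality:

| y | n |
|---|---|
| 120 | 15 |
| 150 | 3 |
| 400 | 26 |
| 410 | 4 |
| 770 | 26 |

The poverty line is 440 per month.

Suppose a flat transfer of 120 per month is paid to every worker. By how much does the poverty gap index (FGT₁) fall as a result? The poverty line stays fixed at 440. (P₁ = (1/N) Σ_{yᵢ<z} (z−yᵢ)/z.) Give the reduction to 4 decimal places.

0.1020

Before: below the line — 15×120, 3×150, 26×400, 4×410; poverty gap index (FGT₁) = 0.209767.
After the 120 transfer: below the line — 15×240, 3×270; poverty gap index (FGT₁) = 0.107801.
Reduction = 0.209767 − 0.107801 = 0.1020.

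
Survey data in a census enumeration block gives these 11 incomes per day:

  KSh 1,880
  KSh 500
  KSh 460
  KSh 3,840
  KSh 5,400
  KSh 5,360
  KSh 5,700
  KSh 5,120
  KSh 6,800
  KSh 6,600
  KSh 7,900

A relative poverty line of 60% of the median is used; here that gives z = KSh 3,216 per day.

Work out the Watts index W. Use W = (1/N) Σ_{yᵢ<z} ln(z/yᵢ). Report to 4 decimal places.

Below the line: KSh 460, KSh 500, KSh 1,880 (q = 3 of N = 11).
Log gaps: ln(3216/460) = 1.9447; ln(3216/500) = 1.8613; ln(3216/1880) = 0.5369.
W = 4.342819 / 11 = 0.3948.

0.3948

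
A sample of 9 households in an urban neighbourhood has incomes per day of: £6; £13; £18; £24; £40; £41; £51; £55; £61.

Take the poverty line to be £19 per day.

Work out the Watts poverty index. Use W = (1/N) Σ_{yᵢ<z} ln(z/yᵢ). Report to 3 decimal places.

Incomes under z: £6, £13, £18 (q = 3 of N = 9).
Log shortfalls: ln(19/6) = 1.1527; ln(19/13) = 0.3795; ln(19/18) = 0.0541.
W = 1.586236 / 9 = 0.176.

0.176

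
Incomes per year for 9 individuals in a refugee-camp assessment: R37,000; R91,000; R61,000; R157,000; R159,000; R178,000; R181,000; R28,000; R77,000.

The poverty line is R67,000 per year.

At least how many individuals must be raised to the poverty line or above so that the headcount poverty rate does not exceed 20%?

Currently q = 3 of N = 9 are below the line (H = 0.333).
A headcount ratio of at most 20% allows at most ⌊0.20 × 9⌋ = 1 poor individuals.
So at least 3 − 1 = 2 must be lifted.

2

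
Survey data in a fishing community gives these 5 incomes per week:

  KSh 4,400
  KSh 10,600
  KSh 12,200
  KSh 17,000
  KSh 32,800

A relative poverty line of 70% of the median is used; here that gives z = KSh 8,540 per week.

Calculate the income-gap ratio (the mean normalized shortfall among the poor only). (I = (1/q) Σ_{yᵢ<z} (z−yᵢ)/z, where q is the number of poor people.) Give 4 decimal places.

Poor units: KSh 4,400 (q = 1 of N = 5).
Shortfall ratios (z−y)/z: 0.4848; sum = 0.484778.
I averages over the q = 1 poor units only: 0.484778 / 1 = 0.4848.

0.4848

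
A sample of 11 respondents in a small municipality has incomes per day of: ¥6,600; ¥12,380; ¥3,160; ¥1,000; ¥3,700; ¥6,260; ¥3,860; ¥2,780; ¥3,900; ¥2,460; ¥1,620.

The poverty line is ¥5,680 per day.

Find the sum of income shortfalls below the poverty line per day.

Below z: ¥1,000, ¥1,620, ¥2,460, ¥2,780, ¥3,160, ¥3,700, ¥3,860, ¥3,900 (q = 8 of N = 11).
Individual gaps: 5680−1000 = 4680; 5680−1620 = 4060; 5680−2460 = 3220; 5680−2780 = 2900; 5680−3160 = 2520; 5680−3700 = 1980; 5680−3860 = 1820; 5680−3900 = 1780.
Aggregate gap = ¥22,960.

¥22,960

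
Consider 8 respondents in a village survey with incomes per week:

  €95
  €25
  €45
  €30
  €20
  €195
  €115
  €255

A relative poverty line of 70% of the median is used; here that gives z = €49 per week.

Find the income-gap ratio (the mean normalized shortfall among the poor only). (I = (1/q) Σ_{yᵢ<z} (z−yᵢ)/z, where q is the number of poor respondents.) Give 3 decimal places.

Below the line: €20, €25, €30, €45 (q = 4 of N = 8).
Relative gaps: 0.5918, 0.4898, 0.3878, 0.0816; sum = 1.551020.
The income-gap ratio divides by q (the poor only): 1.551020 / 4 = 0.388.

0.388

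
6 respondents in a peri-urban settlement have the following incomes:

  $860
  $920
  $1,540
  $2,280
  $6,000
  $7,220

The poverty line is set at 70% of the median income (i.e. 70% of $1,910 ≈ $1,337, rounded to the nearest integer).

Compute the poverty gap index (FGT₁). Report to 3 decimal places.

Poor units: $860, $920 (q = 2 of N = 6).
Normalized shortfalls: (1337−860)/1337 = 0.3568; (1337−920)/1337 = 0.3119.
Sum of shortfalls = 0.668661; P₁ averages over all N: 0.668661 / 6 = 0.111.

0.111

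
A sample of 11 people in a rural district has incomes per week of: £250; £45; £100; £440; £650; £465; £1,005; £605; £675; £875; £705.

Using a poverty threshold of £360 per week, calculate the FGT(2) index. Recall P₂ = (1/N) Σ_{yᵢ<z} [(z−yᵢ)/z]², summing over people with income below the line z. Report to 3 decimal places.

0.126

Below z: £45, £100, £250 (q = 3 of N = 11).
Gap ratios (z−y)/z: (360−45)/360 = 0.8750; (360−100)/360 = 0.7222; (360−250)/360 = 0.3056.
Squared: 0.7656; 0.5216; 0.0934.
Sum = 1.380594; P₂ = 1.380594 / 11 = 0.126.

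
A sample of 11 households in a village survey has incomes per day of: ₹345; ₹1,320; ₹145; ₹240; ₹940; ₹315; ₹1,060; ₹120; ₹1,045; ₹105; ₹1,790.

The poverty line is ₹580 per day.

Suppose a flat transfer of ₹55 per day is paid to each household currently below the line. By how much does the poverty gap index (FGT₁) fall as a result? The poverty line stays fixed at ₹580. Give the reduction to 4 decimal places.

Before: below the line — ₹105, ₹120, ₹145, ₹240, ₹315, ₹345; poverty gap index (FGT₁) = 0.346395.
After the ₹55 transfer: below the line — ₹160, ₹175, ₹200, ₹295, ₹370, ₹400; poverty gap index (FGT₁) = 0.294671.
Reduction = 0.346395 − 0.294671 = 0.0517.

0.0517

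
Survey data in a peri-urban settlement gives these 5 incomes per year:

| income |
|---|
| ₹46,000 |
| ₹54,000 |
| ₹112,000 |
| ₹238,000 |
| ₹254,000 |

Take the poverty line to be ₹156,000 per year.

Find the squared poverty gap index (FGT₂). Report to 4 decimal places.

0.2009

Below the line: ₹46,000, ₹54,000, ₹112,000 (q = 3 of N = 5).
Relative gaps: (156000−46000)/156000 = 0.7051; (156000−54000)/156000 = 0.6538; (156000−112000)/156000 = 0.2821.
Squared: 0.4972; 0.4275; 0.0796.
Sum = 1.004274; P₂ = 1.004274 / 5 = 0.2009.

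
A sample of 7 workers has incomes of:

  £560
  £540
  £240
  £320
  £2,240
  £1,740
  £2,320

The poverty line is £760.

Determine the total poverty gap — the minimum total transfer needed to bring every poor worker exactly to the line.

Incomes under z: £240, £320, £540, £560 (q = 4 of N = 7).
Individual gaps: 760−240 = 520; 760−320 = 440; 760−540 = 220; 760−560 = 200.
Aggregate gap = £1,380.

£1,380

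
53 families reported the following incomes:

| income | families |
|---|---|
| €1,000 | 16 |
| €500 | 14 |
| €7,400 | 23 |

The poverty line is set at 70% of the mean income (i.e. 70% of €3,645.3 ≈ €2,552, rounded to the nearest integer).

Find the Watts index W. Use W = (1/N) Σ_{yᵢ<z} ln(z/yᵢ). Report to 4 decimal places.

Below z: 14×€500, 16×€1,000 (q = 30 of N = 53).
Log gaps: ln(2552/500) = 1.6300 (×14); ln(2552/1000) = 0.9369 (×16).
W = 37.810381 / 53 = 0.7134.

0.7134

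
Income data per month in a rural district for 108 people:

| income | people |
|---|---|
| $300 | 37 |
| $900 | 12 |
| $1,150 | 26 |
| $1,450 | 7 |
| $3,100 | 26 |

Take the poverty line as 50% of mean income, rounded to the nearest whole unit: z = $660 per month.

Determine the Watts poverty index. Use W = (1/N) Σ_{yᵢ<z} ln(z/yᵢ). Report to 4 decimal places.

Below the line: 37×$300 (q = 37 of N = 108).
ln(z/y) terms: ln(660/300) = 0.7885 (×37).
W = 29.172922 / 108 = 0.2701.

0.2701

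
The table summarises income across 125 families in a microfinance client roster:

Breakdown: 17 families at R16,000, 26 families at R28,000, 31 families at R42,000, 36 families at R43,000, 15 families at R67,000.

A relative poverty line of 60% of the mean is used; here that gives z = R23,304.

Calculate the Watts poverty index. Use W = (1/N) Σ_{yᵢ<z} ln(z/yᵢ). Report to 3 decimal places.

0.051

Below the line: 17×R16,000 (q = 17 of N = 125).
Log gaps: ln(23304/16000) = 0.3760 (×17).
W = 6.392617 / 125 = 0.051.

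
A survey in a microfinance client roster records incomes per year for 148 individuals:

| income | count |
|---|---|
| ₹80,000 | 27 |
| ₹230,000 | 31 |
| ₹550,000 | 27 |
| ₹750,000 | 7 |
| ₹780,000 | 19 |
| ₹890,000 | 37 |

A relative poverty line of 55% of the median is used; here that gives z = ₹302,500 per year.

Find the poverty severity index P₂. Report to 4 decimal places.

Below z: 27×₹80,000, 31×₹230,000 (q = 58 of N = 148).
Relative gaps: (302500−80000)/302500 = 0.7355 (×27); (302500−230000)/302500 = 0.2397 (×31).
Squared: 0.5410 (×27); 0.0574 (×31).
Sum = 16.388088; P₂ = 16.388088 / 148 = 0.1107.

0.1107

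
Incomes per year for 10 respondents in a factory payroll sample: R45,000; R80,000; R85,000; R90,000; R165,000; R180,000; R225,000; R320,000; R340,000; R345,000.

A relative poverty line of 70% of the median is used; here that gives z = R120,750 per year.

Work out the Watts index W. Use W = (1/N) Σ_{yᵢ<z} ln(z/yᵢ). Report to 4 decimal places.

0.2044

Below the line: R45,000, R80,000, R85,000, R90,000 (q = 4 of N = 10).
Log gaps: ln(120750/45000) = 0.9871; ln(120750/80000) = 0.4117; ln(120750/85000) = 0.3511; ln(120750/90000) = 0.2939.
W = 2.043739 / 10 = 0.2044.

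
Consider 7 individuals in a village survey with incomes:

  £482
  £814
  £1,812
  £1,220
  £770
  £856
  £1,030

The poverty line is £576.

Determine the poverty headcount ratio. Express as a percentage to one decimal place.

14.3%

1 of the 7 individuals have income below £576.
H = 1/7 = 14.3%.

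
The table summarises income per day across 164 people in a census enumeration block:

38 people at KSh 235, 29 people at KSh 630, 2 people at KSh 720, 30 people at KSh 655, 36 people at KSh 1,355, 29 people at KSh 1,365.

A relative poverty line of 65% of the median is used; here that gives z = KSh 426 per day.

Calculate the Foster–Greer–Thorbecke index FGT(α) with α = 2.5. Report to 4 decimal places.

0.0312

Below the line: 38×KSh 235 (q = 38 of N = 164).
Normalized shortfalls: (426−235)/426 = 0.4484 (×38).
Raised to α = 2.5: 0.13460 (×38).
Sum = 5.114969; FGT(2.5) = 5.114969 / 164 = 0.0312.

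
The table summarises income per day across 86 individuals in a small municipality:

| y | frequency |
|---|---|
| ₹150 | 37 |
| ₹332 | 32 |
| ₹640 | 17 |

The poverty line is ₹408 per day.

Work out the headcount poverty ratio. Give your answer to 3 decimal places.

69 of the 86 individuals have income below ₹408.
H = 69/86 = 0.802.

0.802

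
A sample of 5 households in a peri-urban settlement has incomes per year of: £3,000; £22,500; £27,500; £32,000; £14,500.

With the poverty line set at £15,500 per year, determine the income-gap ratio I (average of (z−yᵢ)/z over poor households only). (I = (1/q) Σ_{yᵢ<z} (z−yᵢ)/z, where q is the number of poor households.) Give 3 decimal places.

0.435

Poor units: £3,000, £14,500 (q = 2 of N = 5).
Relative gaps: 0.8065, 0.0645; sum = 0.870968.
I averages over the q = 2 poor units only: 0.870968 / 2 = 0.435.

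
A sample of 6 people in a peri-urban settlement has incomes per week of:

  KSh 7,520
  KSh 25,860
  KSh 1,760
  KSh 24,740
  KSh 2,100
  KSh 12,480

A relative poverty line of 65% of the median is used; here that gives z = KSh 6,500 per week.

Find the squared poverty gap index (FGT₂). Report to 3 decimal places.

Incomes under z: KSh 1,760, KSh 2,100 (q = 2 of N = 6).
Normalized shortfalls: (6500−1760)/6500 = 0.7292; (6500−2100)/6500 = 0.6769.
Squared: 0.5318; 0.4582.
Sum = 0.990002; P₂ = 0.990002 / 6 = 0.165.

0.165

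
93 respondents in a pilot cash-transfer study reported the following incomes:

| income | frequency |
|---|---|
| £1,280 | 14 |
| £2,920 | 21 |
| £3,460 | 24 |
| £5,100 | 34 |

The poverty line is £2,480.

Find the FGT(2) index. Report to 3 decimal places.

0.035

Incomes under z: 14×£1,280 (q = 14 of N = 93).
Gap ratios (z−y)/z: (2480−1280)/2480 = 0.4839 (×14).
Squared: 0.2341 (×14).
Sum = 3.277836; P₂ = 3.277836 / 93 = 0.035.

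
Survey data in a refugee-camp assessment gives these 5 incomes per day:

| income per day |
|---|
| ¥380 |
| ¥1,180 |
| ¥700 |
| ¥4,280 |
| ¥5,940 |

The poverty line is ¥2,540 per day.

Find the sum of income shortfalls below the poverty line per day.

¥5,360

Incomes under z: ¥380, ¥700, ¥1,180 (q = 3 of N = 5).
Individual gaps: 2540−380 = 2160; 2540−700 = 1840; 2540−1180 = 1360.
Aggregate gap = ¥5,360.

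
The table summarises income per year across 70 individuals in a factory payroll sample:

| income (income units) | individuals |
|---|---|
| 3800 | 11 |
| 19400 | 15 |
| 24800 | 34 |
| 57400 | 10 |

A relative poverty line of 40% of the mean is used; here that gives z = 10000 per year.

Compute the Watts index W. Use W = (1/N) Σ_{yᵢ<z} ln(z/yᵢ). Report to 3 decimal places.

Below z: 11×3800 (q = 11 of N = 70).
Log gaps: ln(10000/3800) = 0.9676 (×11).
W = 10.643424 / 70 = 0.152.

0.152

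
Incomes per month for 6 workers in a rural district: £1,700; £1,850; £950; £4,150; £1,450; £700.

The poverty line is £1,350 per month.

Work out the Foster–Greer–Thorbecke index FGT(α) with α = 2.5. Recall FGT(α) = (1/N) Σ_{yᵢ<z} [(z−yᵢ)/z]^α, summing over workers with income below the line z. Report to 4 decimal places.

Poor units: £700, £950 (q = 2 of N = 6).
Normalized shortfalls: (1350−700)/1350 = 0.4815; (1350−950)/1350 = 0.2963.
Raised to α = 2.5: 0.16086; 0.04779.
Sum = 0.208648; FGT(2.5) = 0.208648 / 6 = 0.0348.

0.0348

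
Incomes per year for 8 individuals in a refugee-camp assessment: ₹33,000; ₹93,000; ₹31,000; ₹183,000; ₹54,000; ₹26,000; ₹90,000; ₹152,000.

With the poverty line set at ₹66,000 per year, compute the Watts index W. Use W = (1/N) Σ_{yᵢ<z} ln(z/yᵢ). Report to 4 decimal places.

0.3226

Below the line: ₹26,000, ₹31,000, ₹33,000, ₹54,000 (q = 4 of N = 8).
Log shortfalls: ln(66000/26000) = 0.9316; ln(66000/31000) = 0.7557; ln(66000/33000) = 0.6931; ln(66000/54000) = 0.2007.
W = 2.581044 / 8 = 0.3226.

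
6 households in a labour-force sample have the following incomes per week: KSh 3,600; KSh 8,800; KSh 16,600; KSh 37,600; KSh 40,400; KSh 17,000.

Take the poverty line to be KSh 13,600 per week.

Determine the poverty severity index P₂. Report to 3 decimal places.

Poor units: KSh 3,600, KSh 8,800 (q = 2 of N = 6).
Shortfall ratios: (13600−3600)/13600 = 0.7353; (13600−8800)/13600 = 0.3529.
Squared: 0.5407; 0.1246.
Sum = 0.665225; P₂ = 0.665225 / 6 = 0.111.

0.111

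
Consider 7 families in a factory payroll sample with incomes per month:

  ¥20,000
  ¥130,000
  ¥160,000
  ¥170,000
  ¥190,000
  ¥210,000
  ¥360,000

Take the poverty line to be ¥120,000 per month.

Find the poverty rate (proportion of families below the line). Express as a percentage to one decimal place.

1 of the 7 families have income below ¥120,000.
H = 1/7 = 14.3%.

14.3%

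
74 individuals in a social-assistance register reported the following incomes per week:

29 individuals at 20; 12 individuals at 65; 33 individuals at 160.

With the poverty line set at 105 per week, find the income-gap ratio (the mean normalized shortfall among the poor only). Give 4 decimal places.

Below z: 29×20, 12×65 (q = 41 of N = 74).
Shortfall ratios (z−y)/z: 0.8095 (×29), 0.3810 (×12); sum = 28.047619.
I averages over the q = 41 poor units only: 28.047619 / 41 = 0.6841.

0.6841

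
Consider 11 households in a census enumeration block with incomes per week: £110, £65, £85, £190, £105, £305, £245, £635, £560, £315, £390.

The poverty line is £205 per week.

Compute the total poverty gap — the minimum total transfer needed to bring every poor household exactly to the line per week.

Poor units: £65, £85, £105, £110, £190 (q = 5 of N = 11).
Individual gaps: 205−65 = 140; 205−85 = 120; 205−105 = 100; 205−110 = 95; 205−190 = 15.
Aggregate gap = £470.

£470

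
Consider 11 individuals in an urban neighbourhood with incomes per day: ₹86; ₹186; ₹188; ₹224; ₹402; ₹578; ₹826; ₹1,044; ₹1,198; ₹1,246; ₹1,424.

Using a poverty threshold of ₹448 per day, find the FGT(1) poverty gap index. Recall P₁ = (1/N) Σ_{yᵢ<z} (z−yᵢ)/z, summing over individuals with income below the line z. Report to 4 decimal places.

0.2342

Below z: ₹86, ₹186, ₹188, ₹224, ₹402 (q = 5 of N = 11).
Shortfall ratios: (448−86)/448 = 0.8080; (448−186)/448 = 0.5848; (448−188)/448 = 0.5804; (448−224)/448 = 0.5000; (448−402)/448 = 0.1027.
Σ = 2.575893. Dividing by the full population N = 11 gives P₁ = 0.2342.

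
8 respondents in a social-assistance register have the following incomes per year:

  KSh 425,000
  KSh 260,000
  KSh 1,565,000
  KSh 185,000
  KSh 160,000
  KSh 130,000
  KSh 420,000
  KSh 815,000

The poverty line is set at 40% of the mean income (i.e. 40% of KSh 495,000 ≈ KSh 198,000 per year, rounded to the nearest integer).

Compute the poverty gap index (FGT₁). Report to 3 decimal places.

Incomes under z: KSh 130,000, KSh 160,000, KSh 185,000 (q = 3 of N = 8).
Normalized shortfalls: (198000−130000)/198000 = 0.3434; (198000−160000)/198000 = 0.1919; (198000−185000)/198000 = 0.0657.
Σ = 0.601010. Dividing by the full population N = 8 gives P₁ = 0.075.

0.075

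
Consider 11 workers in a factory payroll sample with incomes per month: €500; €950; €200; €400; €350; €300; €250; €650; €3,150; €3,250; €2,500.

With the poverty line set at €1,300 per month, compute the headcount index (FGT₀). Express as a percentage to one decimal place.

72.7%

8 of the 11 workers have income below €1,300.
H = 8/11 = 72.7%.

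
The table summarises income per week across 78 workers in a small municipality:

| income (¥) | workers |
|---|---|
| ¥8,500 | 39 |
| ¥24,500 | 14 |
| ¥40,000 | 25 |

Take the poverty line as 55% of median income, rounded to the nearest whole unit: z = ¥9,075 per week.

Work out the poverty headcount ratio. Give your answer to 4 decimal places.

0.5000

39 of the 78 workers have income below ¥9,075.
H = 39/78 = 0.5000.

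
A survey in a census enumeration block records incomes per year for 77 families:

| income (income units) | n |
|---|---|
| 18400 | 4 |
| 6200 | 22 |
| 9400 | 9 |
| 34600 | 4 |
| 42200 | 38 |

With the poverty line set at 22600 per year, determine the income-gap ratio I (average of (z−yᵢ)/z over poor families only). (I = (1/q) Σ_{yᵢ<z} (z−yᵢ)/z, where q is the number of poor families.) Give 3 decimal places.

Below the line: 22×6200, 9×9400, 4×18400 (q = 35 of N = 77).
Relative gaps: 0.7257 (×22), 0.5841 (×9), 0.1858 (×4); sum = 21.964602.
I averages over the q = 35 poor units only: 21.964602 / 35 = 0.628.

0.628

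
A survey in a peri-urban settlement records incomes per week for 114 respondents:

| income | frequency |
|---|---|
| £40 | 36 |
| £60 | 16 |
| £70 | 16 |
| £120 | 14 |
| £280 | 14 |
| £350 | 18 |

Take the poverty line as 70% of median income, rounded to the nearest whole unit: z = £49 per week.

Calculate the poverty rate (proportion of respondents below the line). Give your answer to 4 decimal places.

0.3158

36 of the 114 respondents have income below £49.
H = 36/114 = 0.3158.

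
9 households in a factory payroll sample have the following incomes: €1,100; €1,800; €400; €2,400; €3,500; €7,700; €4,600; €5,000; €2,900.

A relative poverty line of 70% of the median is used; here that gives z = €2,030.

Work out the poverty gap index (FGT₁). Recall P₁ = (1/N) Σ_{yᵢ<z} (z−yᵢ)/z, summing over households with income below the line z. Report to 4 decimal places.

Below z: €400, €1,100, €1,800 (q = 3 of N = 9).
Gap ratios (z−y)/z: (2030−400)/2030 = 0.8030; (2030−1100)/2030 = 0.4581; (2030−1800)/2030 = 0.1133.
Sum of shortfalls = 1.374384; P₁ averages over all N: 1.374384 / 9 = 0.1527.

0.1527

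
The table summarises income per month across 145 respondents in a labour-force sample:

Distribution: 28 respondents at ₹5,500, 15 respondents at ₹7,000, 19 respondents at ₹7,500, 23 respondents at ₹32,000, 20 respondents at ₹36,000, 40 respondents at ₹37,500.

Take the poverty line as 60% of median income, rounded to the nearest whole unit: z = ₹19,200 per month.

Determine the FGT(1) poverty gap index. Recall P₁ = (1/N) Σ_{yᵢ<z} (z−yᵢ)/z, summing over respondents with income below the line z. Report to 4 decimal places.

0.2834

Below z: 28×₹5,500, 15×₹7,000, 19×₹7,500 (q = 62 of N = 145).
Shortfall ratios: (19200−5500)/19200 = 0.7135 (×28); (19200−7000)/19200 = 0.6354 (×15); (19200−7500)/19200 = 0.6094 (×19).
Sum of shortfalls = 41.088542; P₁ averages over all N: 41.088542 / 145 = 0.2834.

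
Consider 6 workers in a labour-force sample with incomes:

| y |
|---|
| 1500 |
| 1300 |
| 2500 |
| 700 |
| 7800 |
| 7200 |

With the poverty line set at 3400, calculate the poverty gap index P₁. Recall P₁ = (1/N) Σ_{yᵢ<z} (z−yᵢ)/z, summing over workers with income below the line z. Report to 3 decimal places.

0.373

Below the line: 700, 1300, 1500, 2500 (q = 4 of N = 6).
Shortfall ratios: (3400−700)/3400 = 0.7941; (3400−1300)/3400 = 0.6176; (3400−1500)/3400 = 0.5588; (3400−2500)/3400 = 0.2647.
Sum of shortfalls = 2.235294; P₁ averages over all N: 2.235294 / 6 = 0.373.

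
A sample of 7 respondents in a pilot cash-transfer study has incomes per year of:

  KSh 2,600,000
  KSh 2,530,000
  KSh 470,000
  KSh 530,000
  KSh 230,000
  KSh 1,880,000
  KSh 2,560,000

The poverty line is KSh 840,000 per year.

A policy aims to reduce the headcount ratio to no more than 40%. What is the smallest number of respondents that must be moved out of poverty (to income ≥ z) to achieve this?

Currently q = 3 of N = 7 are below the line (H = 0.429).
A headcount ratio of at most 40% allows at most ⌊0.40 × 7⌋ = 2 poor respondents.
So at least 3 − 2 = 1 must be lifted.

1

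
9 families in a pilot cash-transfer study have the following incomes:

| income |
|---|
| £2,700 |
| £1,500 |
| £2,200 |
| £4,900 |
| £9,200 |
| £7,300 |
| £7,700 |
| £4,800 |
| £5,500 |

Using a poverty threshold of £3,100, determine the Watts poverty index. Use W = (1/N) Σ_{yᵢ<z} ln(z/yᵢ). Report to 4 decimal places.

Below the line: £1,500, £2,200, £2,700 (q = 3 of N = 9).
ln(z/y) terms: ln(3100/1500) = 0.7259; ln(3100/2200) = 0.3429; ln(3100/2700) = 0.1382.
W = 1.207032 / 9 = 0.1341.

0.1341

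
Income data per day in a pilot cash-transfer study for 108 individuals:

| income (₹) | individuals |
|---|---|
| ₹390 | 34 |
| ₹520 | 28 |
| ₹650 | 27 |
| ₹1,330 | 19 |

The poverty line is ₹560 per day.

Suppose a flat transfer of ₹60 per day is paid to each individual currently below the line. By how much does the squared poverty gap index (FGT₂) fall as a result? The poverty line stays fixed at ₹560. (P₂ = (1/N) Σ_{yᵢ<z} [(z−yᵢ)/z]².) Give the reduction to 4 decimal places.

Before: below the line — 34×₹390, 28×₹520; squared poverty gap index (FGT₂) = 0.030335.
After the ₹60 transfer: below the line — 34×₹450; squared poverty gap index (FGT₂) = 0.012147.
Reduction = 0.030335 − 0.012147 = 0.0182.

0.0182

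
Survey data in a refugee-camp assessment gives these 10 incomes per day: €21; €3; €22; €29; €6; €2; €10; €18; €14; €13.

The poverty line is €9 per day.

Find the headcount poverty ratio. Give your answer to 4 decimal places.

3 of the 10 households have income below €9.
H = 3/10 = 0.3000.

0.3000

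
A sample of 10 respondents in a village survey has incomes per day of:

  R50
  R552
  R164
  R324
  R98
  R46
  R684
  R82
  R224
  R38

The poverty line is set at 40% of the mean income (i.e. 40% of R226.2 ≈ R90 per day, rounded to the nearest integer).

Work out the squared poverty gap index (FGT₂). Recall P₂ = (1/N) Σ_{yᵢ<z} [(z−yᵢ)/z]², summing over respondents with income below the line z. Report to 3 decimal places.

Incomes under z: R38, R46, R50, R82 (q = 4 of N = 10).
Gap ratios (z−y)/z: (90−38)/90 = 0.5778; (90−46)/90 = 0.4889; (90−50)/90 = 0.4444; (90−82)/90 = 0.0889.
Squared: 0.3338; 0.2390; 0.1975; 0.0079.
Sum = 0.778272; P₂ = 0.778272 / 10 = 0.078.

0.078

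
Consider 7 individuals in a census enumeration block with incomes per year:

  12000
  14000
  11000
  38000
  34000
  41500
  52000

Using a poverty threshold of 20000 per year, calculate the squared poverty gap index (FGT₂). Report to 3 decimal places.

Below z: 11000, 12000, 14000 (q = 3 of N = 7).
Shortfall ratios: (20000−11000)/20000 = 0.4500; (20000−12000)/20000 = 0.4000; (20000−14000)/20000 = 0.3000.
Squared: 0.2025; 0.1600; 0.0900.
Sum = 0.452500; P₂ = 0.452500 / 7 = 0.065.

0.065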